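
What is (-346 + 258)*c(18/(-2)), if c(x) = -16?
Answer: 1408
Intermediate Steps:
(-346 + 258)*c(18/(-2)) = (-346 + 258)*(-16) = -88*(-16) = 1408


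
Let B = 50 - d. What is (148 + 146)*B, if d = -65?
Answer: 33810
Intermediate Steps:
B = 115 (B = 50 - 1*(-65) = 50 + 65 = 115)
(148 + 146)*B = (148 + 146)*115 = 294*115 = 33810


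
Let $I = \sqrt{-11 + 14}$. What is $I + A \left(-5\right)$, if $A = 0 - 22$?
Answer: $110 + \sqrt{3} \approx 111.73$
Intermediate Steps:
$A = -22$
$I = \sqrt{3} \approx 1.732$
$I + A \left(-5\right) = \sqrt{3} - -110 = \sqrt{3} + 110 = 110 + \sqrt{3}$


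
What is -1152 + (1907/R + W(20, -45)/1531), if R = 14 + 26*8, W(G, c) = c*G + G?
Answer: -388819807/339882 ≈ -1144.0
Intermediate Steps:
W(G, c) = G + G*c (W(G, c) = G*c + G = G + G*c)
R = 222 (R = 14 + 208 = 222)
-1152 + (1907/R + W(20, -45)/1531) = -1152 + (1907/222 + (20*(1 - 45))/1531) = -1152 + (1907*(1/222) + (20*(-44))*(1/1531)) = -1152 + (1907/222 - 880*1/1531) = -1152 + (1907/222 - 880/1531) = -1152 + 2724257/339882 = -388819807/339882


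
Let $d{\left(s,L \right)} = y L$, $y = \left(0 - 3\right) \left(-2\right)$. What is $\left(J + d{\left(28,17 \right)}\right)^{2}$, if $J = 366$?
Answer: $219024$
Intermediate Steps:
$y = 6$ ($y = \left(-3\right) \left(-2\right) = 6$)
$d{\left(s,L \right)} = 6 L$
$\left(J + d{\left(28,17 \right)}\right)^{2} = \left(366 + 6 \cdot 17\right)^{2} = \left(366 + 102\right)^{2} = 468^{2} = 219024$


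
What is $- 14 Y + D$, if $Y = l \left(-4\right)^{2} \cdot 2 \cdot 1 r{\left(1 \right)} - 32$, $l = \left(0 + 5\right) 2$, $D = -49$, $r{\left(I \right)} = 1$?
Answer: $-4081$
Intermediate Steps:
$l = 10$ ($l = 5 \cdot 2 = 10$)
$Y = 288$ ($Y = 10 \left(-4\right)^{2} \cdot 2 \cdot 1 \cdot 1 - 32 = 10 \cdot 16 \cdot 2 \cdot 1 - 32 = 160 \cdot 2 - 32 = 320 - 32 = 288$)
$- 14 Y + D = \left(-14\right) 288 - 49 = -4032 - 49 = -4081$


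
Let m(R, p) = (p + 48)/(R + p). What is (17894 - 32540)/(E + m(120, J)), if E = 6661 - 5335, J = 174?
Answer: -717654/65011 ≈ -11.039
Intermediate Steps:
m(R, p) = (48 + p)/(R + p)
E = 1326
(17894 - 32540)/(E + m(120, J)) = (17894 - 32540)/(1326 + (48 + 174)/(120 + 174)) = -14646/(1326 + 222/294) = -14646/(1326 + (1/294)*222) = -14646/(1326 + 37/49) = -14646/65011/49 = -14646*49/65011 = -717654/65011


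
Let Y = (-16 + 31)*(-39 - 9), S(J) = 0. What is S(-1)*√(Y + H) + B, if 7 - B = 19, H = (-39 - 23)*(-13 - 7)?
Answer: -12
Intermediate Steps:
H = 1240 (H = -62*(-20) = 1240)
Y = -720 (Y = 15*(-48) = -720)
B = -12 (B = 7 - 1*19 = 7 - 19 = -12)
S(-1)*√(Y + H) + B = 0*√(-720 + 1240) - 12 = 0*√520 - 12 = 0*(2*√130) - 12 = 0 - 12 = -12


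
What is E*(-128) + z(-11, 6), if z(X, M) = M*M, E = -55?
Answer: 7076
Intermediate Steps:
z(X, M) = M²
E*(-128) + z(-11, 6) = -55*(-128) + 6² = 7040 + 36 = 7076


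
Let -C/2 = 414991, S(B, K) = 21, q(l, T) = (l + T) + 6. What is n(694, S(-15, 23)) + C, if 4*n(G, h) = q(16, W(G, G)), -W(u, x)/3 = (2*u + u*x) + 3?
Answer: -4768987/4 ≈ -1.1922e+6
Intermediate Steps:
W(u, x) = -9 - 6*u - 3*u*x (W(u, x) = -3*((2*u + u*x) + 3) = -3*(3 + 2*u + u*x) = -9 - 6*u - 3*u*x)
q(l, T) = 6 + T + l (q(l, T) = (T + l) + 6 = 6 + T + l)
n(G, h) = 13/4 - 3*G/2 - 3*G**2/4 (n(G, h) = (6 + (-9 - 6*G - 3*G*G) + 16)/4 = (6 + (-9 - 6*G - 3*G**2) + 16)/4 = (13 - 6*G - 3*G**2)/4 = 13/4 - 3*G/2 - 3*G**2/4)
C = -829982 (C = -2*414991 = -829982)
n(694, S(-15, 23)) + C = (13/4 - 3/2*694 - 3/4*694**2) - 829982 = (13/4 - 1041 - 3/4*481636) - 829982 = (13/4 - 1041 - 361227) - 829982 = -1449059/4 - 829982 = -4768987/4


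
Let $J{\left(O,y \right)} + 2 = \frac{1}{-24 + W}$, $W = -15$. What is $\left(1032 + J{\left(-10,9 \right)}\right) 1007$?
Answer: $\frac{40450183}{39} \approx 1.0372 \cdot 10^{6}$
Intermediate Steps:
$J{\left(O,y \right)} = - \frac{79}{39}$ ($J{\left(O,y \right)} = -2 + \frac{1}{-24 - 15} = -2 + \frac{1}{-39} = -2 - \frac{1}{39} = - \frac{79}{39}$)
$\left(1032 + J{\left(-10,9 \right)}\right) 1007 = \left(1032 - \frac{79}{39}\right) 1007 = \frac{40169}{39} \cdot 1007 = \frac{40450183}{39}$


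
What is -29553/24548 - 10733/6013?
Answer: -441175873/147607124 ≈ -2.9889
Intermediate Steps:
-29553/24548 - 10733/6013 = -441175873/147607124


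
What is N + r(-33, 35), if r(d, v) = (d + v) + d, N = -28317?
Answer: -28348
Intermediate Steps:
r(d, v) = v + 2*d
N + r(-33, 35) = -28317 + (35 + 2*(-33)) = -28317 + (35 - 66) = -28317 - 31 = -28348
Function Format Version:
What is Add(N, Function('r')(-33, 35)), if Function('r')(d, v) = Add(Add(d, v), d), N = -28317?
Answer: -28348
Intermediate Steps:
Function('r')(d, v) = Add(v, Mul(2, d))
Add(N, Function('r')(-33, 35)) = Add(-28317, Add(35, Mul(2, -33))) = Add(-28317, Add(35, -66)) = Add(-28317, -31) = -28348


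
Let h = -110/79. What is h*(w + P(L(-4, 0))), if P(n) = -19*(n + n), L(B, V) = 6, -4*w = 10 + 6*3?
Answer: 25850/79 ≈ 327.22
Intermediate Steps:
w = -7 (w = -(10 + 6*3)/4 = -(10 + 18)/4 = -¼*28 = -7)
P(n) = -38*n
h = -110/79 (h = -110*1/79 = -110/79 ≈ -1.3924)
h*(w + P(L(-4, 0))) = -110*(-7 - 38*6)/79 = -110*(-7 - 228)/79 = -110/79*(-235) = 25850/79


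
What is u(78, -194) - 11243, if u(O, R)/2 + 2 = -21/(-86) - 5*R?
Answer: -400180/43 ≈ -9306.5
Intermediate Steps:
u(O, R) = -151/43 - 10*R (u(O, R) = -4 + 2*(-21/(-86) - 5*R) = -4 + 2*(-21*(-1/86) - 5*R) = -4 + 2*(21/86 - 5*R) = -4 + (21/43 - 10*R) = -151/43 - 10*R)
u(78, -194) - 11243 = (-151/43 - 10*(-194)) - 11243 = (-151/43 + 1940) - 11243 = 83269/43 - 11243 = -400180/43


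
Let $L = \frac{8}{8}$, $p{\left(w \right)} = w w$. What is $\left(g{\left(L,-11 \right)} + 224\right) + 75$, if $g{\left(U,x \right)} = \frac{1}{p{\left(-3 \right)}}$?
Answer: $\frac{2692}{9} \approx 299.11$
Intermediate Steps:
$p{\left(w \right)} = w^{2}$
$L = 1$ ($L = 8 \cdot \frac{1}{8} = 1$)
$g{\left(U,x \right)} = \frac{1}{9}$ ($g{\left(U,x \right)} = \frac{1}{\left(-3\right)^{2}} = \frac{1}{9}$)
$\left(g{\left(L,-11 \right)} + 224\right) + 75 = \left(\frac{1}{9} + 224\right) + 75 = \frac{2017}{9} + 75 = \frac{2692}{9}$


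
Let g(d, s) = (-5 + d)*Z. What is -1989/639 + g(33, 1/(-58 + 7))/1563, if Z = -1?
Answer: -347411/110973 ≈ -3.1306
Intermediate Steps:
g(d, s) = 5 - d (g(d, s) = (-5 + d)*(-1) = 5 - d)
-1989/639 + g(33, 1/(-58 + 7))/1563 = -1989/639 + (5 - 1*33)/1563 = -1989*1/639 + (5 - 33)*(1/1563) = -221/71 - 28*1/1563 = -221/71 - 28/1563 = -347411/110973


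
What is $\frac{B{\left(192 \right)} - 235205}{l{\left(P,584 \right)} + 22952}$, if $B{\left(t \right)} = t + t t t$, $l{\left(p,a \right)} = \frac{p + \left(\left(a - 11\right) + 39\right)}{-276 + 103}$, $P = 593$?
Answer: $\frac{1183817375}{3969491} \approx 298.23$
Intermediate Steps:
$l{\left(p,a \right)} = - \frac{28}{173} - \frac{a}{173} - \frac{p}{173}$ ($l{\left(p,a \right)} = \frac{p + \left(\left(-11 + a\right) + 39\right)}{-173} = \left(p + \left(28 + a\right)\right) \left(- \frac{1}{173}\right) = \left(28 + a + p\right) \left(- \frac{1}{173}\right) = - \frac{28}{173} - \frac{a}{173} - \frac{p}{173}$)
$B{\left(t \right)} = t + t^{3}$ ($B{\left(t \right)} = t + t^{2} t = t + t^{3}$)
$\frac{B{\left(192 \right)} - 235205}{l{\left(P,584 \right)} + 22952} = \frac{\left(192 + 192^{3}\right) - 235205}{\left(- \frac{28}{173} - \frac{584}{173} - \frac{593}{173}\right) + 22952} = \frac{\left(192 + 7077888\right) - 235205}{\left(- \frac{28}{173} - \frac{584}{173} - \frac{593}{173}\right) + 22952} = \frac{7078080 - 235205}{- \frac{1205}{173} + 22952} = \frac{6842875}{\frac{3969491}{173}} = 6842875 \cdot \frac{173}{3969491} = \frac{1183817375}{3969491}$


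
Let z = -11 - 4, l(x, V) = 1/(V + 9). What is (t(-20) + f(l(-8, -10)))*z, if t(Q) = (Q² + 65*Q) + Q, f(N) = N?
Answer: 13815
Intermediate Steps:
l(x, V) = 1/(9 + V)
t(Q) = Q² + 66*Q
z = -15
(t(-20) + f(l(-8, -10)))*z = (-20*(66 - 20) + 1/(9 - 10))*(-15) = (-20*46 + 1/(-1))*(-15) = (-920 - 1)*(-15) = -921*(-15) = 13815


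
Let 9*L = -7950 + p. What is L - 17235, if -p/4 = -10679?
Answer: -120349/9 ≈ -13372.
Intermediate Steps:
p = 42716 (p = -4*(-10679) = 42716)
L = 34766/9 (L = (-7950 + 42716)/9 = (⅑)*34766 = 34766/9 ≈ 3862.9)
L - 17235 = 34766/9 - 17235 = -120349/9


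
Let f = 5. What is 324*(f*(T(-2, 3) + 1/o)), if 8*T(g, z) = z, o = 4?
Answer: 2025/2 ≈ 1012.5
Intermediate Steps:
T(g, z) = z/8
324*(f*(T(-2, 3) + 1/o)) = 324*(5*((⅛)*3 + 1/4)) = 324*(5*(3/8 + ¼)) = 324*(5*(5/8)) = 324*(25/8) = 2025/2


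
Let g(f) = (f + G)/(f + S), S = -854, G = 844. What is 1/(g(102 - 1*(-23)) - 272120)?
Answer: -243/66125483 ≈ -3.6748e-6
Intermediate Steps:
g(f) = (844 + f)/(-854 + f) (g(f) = (f + 844)/(f - 854) = (844 + f)/(-854 + f))
1/(g(102 - 1*(-23)) - 272120) = 1/((844 + (102 - 1*(-23)))/(-854 + (102 - 1*(-23))) - 272120) = 1/((844 + (102 + 23))/(-854 + (102 + 23)) - 272120) = 1/((844 + 125)/(-854 + 125) - 272120) = 1/(969/(-729) - 272120) = 1/(-1/729*969 - 272120) = 1/(-323/243 - 272120) = 1/(-66125483/243) = -243/66125483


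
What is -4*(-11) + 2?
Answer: 46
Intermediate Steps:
-4*(-11) + 2 = 44 + 2 = 46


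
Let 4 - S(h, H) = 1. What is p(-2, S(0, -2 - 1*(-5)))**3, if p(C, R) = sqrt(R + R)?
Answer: 6*sqrt(6) ≈ 14.697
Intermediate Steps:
S(h, H) = 3 (S(h, H) = 4 - 1*1 = 4 - 1 = 3)
p(C, R) = sqrt(2)*sqrt(R) (p(C, R) = sqrt(2*R) = sqrt(2)*sqrt(R))
p(-2, S(0, -2 - 1*(-5)))**3 = (sqrt(2)*sqrt(3))**3 = (sqrt(6))**3 = 6*sqrt(6)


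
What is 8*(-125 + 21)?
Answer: -832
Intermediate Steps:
8*(-125 + 21) = 8*(-104) = -832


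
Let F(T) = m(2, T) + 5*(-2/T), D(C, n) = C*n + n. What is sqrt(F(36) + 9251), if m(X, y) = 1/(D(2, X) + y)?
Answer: sqrt(4079579)/21 ≈ 96.181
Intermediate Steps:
D(C, n) = n + C*n
m(X, y) = 1/(y + 3*X) (m(X, y) = 1/(X*(1 + 2) + y) = 1/(X*3 + y) = 1/(3*X + y) = 1/(y + 3*X))
F(T) = 1/(6 + T) - 10/T (F(T) = 1/(T + 3*2) + 5*(-2/T) = 1/(T + 6) - 10/T = 1/(6 + T) - 10/T)
sqrt(F(36) + 9251) = sqrt(3*(-20 - 3*36)/(36*(6 + 36)) + 9251) = sqrt(3*(1/36)*(-20 - 108)/42 + 9251) = sqrt(3*(1/36)*(1/42)*(-128) + 9251) = sqrt(-16/63 + 9251) = sqrt(582797/63) = sqrt(4079579)/21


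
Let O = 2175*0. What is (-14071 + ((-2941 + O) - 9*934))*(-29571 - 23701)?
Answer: 1354067696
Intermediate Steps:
O = 0
(-14071 + ((-2941 + O) - 9*934))*(-29571 - 23701) = (-14071 + ((-2941 + 0) - 9*934))*(-29571 - 23701) = (-14071 + (-2941 - 8406))*(-53272) = (-14071 - 11347)*(-53272) = -25418*(-53272) = 1354067696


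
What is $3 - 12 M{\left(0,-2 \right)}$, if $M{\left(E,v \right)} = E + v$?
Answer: $27$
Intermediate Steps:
$3 - 12 M{\left(0,-2 \right)} = 3 - 12 \left(0 - 2\right) = 3 - -24 = 3 + 24 = 27$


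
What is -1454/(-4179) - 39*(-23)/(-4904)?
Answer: 3381853/20493816 ≈ 0.16502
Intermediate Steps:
-1454/(-4179) - 39*(-23)/(-4904) = -1454*(-1/4179) + 897*(-1/4904) = 1454/4179 - 897/4904 = 3381853/20493816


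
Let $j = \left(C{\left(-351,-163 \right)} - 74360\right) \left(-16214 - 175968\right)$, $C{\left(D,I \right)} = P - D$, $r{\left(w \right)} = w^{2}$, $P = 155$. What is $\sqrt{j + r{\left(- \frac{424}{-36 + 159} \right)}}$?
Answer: $\frac{2 \sqrt{53683022853997}}{123} \approx 1.1914 \cdot 10^{5}$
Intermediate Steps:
$C{\left(D,I \right)} = 155 - D$
$j = 14193409428$ ($j = \left(\left(155 - -351\right) - 74360\right) \left(-16214 - 175968\right) = \left(\left(155 + 351\right) - 74360\right) \left(-192182\right) = \left(506 - 74360\right) \left(-192182\right) = \left(-73854\right) \left(-192182\right) = 14193409428$)
$\sqrt{j + r{\left(- \frac{424}{-36 + 159} \right)}} = \sqrt{14193409428 + \left(- \frac{424}{-36 + 159}\right)^{2}} = \sqrt{14193409428 + \left(- \frac{424}{123}\right)^{2}} = \sqrt{14193409428 + \frac{179776}{15129}} = \sqrt{\frac{214732091415988}{15129}} = \frac{2 \sqrt{53683022853997}}{123}$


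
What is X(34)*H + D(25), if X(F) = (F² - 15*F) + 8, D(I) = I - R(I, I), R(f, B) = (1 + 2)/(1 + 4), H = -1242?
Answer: -4061218/5 ≈ -8.1224e+5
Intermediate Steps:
R(f, B) = ⅗ (R(f, B) = 3/5 = 3*(⅕) = ⅗)
D(I) = -⅗ + I (D(I) = I - 1*⅗ = I - ⅗ = -⅗ + I)
X(F) = 8 + F² - 15*F
X(34)*H + D(25) = (8 + 34² - 15*34)*(-1242) + (-⅗ + 25) = (8 + 1156 - 510)*(-1242) + 122/5 = 654*(-1242) + 122/5 = -812268 + 122/5 = -4061218/5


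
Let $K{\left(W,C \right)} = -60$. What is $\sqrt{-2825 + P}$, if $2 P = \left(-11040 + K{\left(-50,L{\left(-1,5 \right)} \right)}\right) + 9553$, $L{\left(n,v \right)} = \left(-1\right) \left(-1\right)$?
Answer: $\frac{i \sqrt{14394}}{2} \approx 59.987 i$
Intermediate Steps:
$L{\left(n,v \right)} = 1$
$P = - \frac{1547}{2}$ ($P = \frac{\left(-11040 - 60\right) + 9553}{2} = \frac{-11100 + 9553}{2} = \frac{1}{2} \left(-1547\right) = - \frac{1547}{2} \approx -773.5$)
$\sqrt{-2825 + P} = \sqrt{-2825 - \frac{1547}{2}} = \sqrt{- \frac{7197}{2}} = \frac{i \sqrt{14394}}{2}$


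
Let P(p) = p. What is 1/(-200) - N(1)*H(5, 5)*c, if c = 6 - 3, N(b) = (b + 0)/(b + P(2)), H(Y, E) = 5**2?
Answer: -5001/200 ≈ -25.005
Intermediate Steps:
H(Y, E) = 25
N(b) = b/(2 + b) (N(b) = (b + 0)/(b + 2) = b/(2 + b))
c = 3
1/(-200) - N(1)*H(5, 5)*c = 1/(-200) - (1/(2 + 1))*25*3 = -1/200 - (1/3)*25*3 = -1/200 - 25*3/3 = -1/200 - 1*25 = -1/200 - 25 = -5001/200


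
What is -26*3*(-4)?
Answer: 312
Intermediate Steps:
-26*3*(-4) = -(-312) = -26*(-12) = 312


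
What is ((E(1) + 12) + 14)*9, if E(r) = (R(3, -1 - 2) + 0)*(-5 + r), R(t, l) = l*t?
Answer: 558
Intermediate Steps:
E(r) = 45 - 9*r (E(r) = ((-1 - 2)*3 + 0)*(-5 + r) = (-3*3 + 0)*(-5 + r) = (-9 + 0)*(-5 + r) = -9*(-5 + r) = 45 - 9*r)
((E(1) + 12) + 14)*9 = (((45 - 9*1) + 12) + 14)*9 = (((45 - 9) + 12) + 14)*9 = ((36 + 12) + 14)*9 = (48 + 14)*9 = 62*9 = 558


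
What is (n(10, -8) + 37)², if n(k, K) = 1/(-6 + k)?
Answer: 22201/16 ≈ 1387.6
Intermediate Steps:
(n(10, -8) + 37)² = (1/(-6 + 10) + 37)² = (1/4 + 37)² = (¼ + 37)² = (149/4)² = 22201/16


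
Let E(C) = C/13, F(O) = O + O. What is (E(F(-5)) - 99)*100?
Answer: -129700/13 ≈ -9976.9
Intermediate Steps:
F(O) = 2*O
E(C) = C/13 (E(C) = C*(1/13) = C/13)
(E(F(-5)) - 99)*100 = ((2*(-5))/13 - 99)*100 = ((1/13)*(-10) - 99)*100 = (-10/13 - 99)*100 = -1297/13*100 = -129700/13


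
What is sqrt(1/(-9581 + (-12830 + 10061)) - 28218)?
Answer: I*sqrt(172155196694)/2470 ≈ 167.98*I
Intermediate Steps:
sqrt(1/(-9581 + (-12830 + 10061)) - 28218) = sqrt(1/(-9581 - 2769) - 28218) = sqrt(1/(-12350) - 28218) = sqrt(-1/12350 - 28218) = sqrt(-348492301/12350) = I*sqrt(172155196694)/2470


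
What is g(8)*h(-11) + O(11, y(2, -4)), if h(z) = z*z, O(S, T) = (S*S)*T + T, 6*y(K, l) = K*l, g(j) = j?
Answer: 2416/3 ≈ 805.33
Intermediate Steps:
y(K, l) = K*l/6 (y(K, l) = (K*l)/6 = K*l/6)
O(S, T) = T + T*S**2 (O(S, T) = S**2*T + T = T*S**2 + T = T + T*S**2)
h(z) = z**2
g(8)*h(-11) + O(11, y(2, -4)) = 8*(-11)**2 + ((1/6)*2*(-4))*(1 + 11**2) = 8*121 - 4*(1 + 121)/3 = 968 - 4/3*122 = 968 - 488/3 = 2416/3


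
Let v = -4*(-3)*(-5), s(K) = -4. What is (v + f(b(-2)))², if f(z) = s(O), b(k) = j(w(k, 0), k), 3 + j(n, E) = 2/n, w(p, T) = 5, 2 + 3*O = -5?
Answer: 4096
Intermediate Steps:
O = -7/3 (O = -⅔ + (⅓)*(-5) = -⅔ - 5/3 = -7/3 ≈ -2.3333)
j(n, E) = -3 + 2/n
b(k) = -13/5 (b(k) = -3 + 2/5 = -3 + 2*(⅕) = -3 + ⅖ = -13/5)
f(z) = -4
v = -60 (v = 12*(-5) = -60)
(v + f(b(-2)))² = (-60 - 4)² = (-64)² = 4096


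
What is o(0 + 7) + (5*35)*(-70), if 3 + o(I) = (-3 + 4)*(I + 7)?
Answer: -12239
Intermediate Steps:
o(I) = 4 + I (o(I) = -3 + (-3 + 4)*(I + 7) = -3 + 1*(7 + I) = -3 + (7 + I) = 4 + I)
o(0 + 7) + (5*35)*(-70) = (4 + (0 + 7)) + (5*35)*(-70) = (4 + 7) + 175*(-70) = 11 - 12250 = -12239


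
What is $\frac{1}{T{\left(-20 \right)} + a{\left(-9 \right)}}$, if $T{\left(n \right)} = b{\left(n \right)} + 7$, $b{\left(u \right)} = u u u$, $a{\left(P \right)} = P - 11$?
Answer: $- \frac{1}{8013} \approx -0.0001248$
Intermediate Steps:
$a{\left(P \right)} = -11 + P$ ($a{\left(P \right)} = P - 11 = -11 + P$)
$b{\left(u \right)} = u^{3}$ ($b{\left(u \right)} = u^{2} u = u^{3}$)
$T{\left(n \right)} = 7 + n^{3}$ ($T{\left(n \right)} = n^{3} + 7 = 7 + n^{3}$)
$\frac{1}{T{\left(-20 \right)} + a{\left(-9 \right)}} = \frac{1}{\left(7 + \left(-20\right)^{3}\right) - 20} = \frac{1}{\left(7 - 8000\right) - 20} = \frac{1}{-7993 - 20} = \frac{1}{-8013} = - \frac{1}{8013}$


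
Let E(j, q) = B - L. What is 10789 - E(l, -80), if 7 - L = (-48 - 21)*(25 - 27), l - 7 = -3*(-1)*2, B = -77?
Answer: 10735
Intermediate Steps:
l = 13 (l = 7 - 3*(-1)*2 = 7 + 3*2 = 7 + 6 = 13)
L = -131 (L = 7 - (-48 - 21)*(25 - 27) = 7 - (-69)*(-2) = 7 - 1*138 = 7 - 138 = -131)
E(j, q) = 54 (E(j, q) = -77 - 1*(-131) = -77 + 131 = 54)
10789 - E(l, -80) = 10789 - 1*54 = 10789 - 54 = 10735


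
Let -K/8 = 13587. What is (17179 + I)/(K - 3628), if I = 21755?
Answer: -19467/56162 ≈ -0.34662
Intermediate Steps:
K = -108696 (K = -8*13587 = -108696)
(17179 + I)/(K - 3628) = (17179 + 21755)/(-108696 - 3628) = 38934/(-112324) = 38934*(-1/112324) = -19467/56162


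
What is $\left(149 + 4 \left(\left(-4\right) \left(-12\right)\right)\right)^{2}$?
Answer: $116281$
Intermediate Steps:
$\left(149 + 4 \left(\left(-4\right) \left(-12\right)\right)\right)^{2} = \left(149 + 4 \cdot 48\right)^{2} = \left(149 + 192\right)^{2} = 341^{2} = 116281$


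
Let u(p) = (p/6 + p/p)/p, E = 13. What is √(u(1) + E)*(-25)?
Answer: -25*√510/6 ≈ -94.097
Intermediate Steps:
u(p) = (1 + p/6)/p (u(p) = (p*(⅙) + 1)/p = (p/6 + 1)/p = (1 + p/6)/p)
√(u(1) + E)*(-25) = √((⅙)*(6 + 1)/1 + 13)*(-25) = √((⅙)*1*7 + 13)*(-25) = √(7/6 + 13)*(-25) = √(85/6)*(-25) = (√510/6)*(-25) = -25*√510/6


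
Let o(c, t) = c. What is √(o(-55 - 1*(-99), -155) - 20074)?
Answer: I*√20030 ≈ 141.53*I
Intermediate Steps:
√(o(-55 - 1*(-99), -155) - 20074) = √((-55 - 1*(-99)) - 20074) = √((-55 + 99) - 20074) = √(44 - 20074) = √(-20030) = I*√20030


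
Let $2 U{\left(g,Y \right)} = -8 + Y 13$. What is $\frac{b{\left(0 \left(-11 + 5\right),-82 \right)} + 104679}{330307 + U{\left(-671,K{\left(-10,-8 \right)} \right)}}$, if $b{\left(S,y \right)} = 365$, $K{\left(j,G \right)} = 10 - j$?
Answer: $\frac{105044}{330433} \approx 0.3179$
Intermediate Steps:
$U{\left(g,Y \right)} = -4 + \frac{13 Y}{2}$ ($U{\left(g,Y \right)} = \frac{-8 + Y 13}{2} = \frac{-8 + 13 Y}{2} = -4 + \frac{13 Y}{2}$)
$\frac{b{\left(0 \left(-11 + 5\right),-82 \right)} + 104679}{330307 + U{\left(-671,K{\left(-10,-8 \right)} \right)}} = \frac{365 + 104679}{330307 - \left(4 - \frac{13 \left(10 - -10\right)}{2}\right)} = \frac{105044}{330307 - \left(4 - \frac{13 \left(10 + 10\right)}{2}\right)} = \frac{105044}{330307 + \left(-4 + \frac{13}{2} \cdot 20\right)} = \frac{105044}{330307 + \left(-4 + 130\right)} = \frac{105044}{330307 + 126} = \frac{105044}{330433}$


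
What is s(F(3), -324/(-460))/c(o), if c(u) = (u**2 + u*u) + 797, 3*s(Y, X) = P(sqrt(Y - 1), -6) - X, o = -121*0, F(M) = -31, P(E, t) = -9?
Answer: -372/91655 ≈ -0.0040587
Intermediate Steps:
o = 0
s(Y, X) = -3 - X/3 (s(Y, X) = (-9 - X)/3 = -3 - X/3)
c(u) = 797 + 2*u**2 (c(u) = (u**2 + u**2) + 797 = 2*u**2 + 797 = 797 + 2*u**2)
s(F(3), -324/(-460))/c(o) = (-3 - (-108)/(-460))/(797 + 2*0**2) = (-3 - (-108)*(-1)/460)/(797 + 2*0) = (-3 - 1/3*81/115)/(797 + 0) = (-3 - 27/115)/797 = -372/115*1/797 = -372/91655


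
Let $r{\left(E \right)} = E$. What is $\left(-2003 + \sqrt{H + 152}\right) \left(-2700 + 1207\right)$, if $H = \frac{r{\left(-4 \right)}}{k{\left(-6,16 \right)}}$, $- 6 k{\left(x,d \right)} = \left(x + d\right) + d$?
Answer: $2990479 - \frac{2986 \sqrt{6461}}{13} \approx 2.972 \cdot 10^{6}$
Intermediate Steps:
$k{\left(x,d \right)} = - \frac{d}{3} - \frac{x}{6}$ ($k{\left(x,d \right)} = - \frac{\left(x + d\right) + d}{6} = - \frac{\left(d + x\right) + d}{6} = - \frac{x + 2 d}{6} = - \frac{d}{3} - \frac{x}{6}$)
$H = \frac{12}{13}$ ($H = - \frac{4}{\left(- \frac{1}{3}\right) 16 - -1} = - \frac{4}{- \frac{16}{3} + 1} = - \frac{4}{- \frac{13}{3}} = \left(-4\right) \left(- \frac{3}{13}\right) = \frac{12}{13} \approx 0.92308$)
$\left(-2003 + \sqrt{H + 152}\right) \left(-2700 + 1207\right) = \left(-2003 + \sqrt{\frac{12}{13} + 152}\right) \left(-2700 + 1207\right) = \left(-2003 + \sqrt{\frac{1988}{13}}\right) \left(-1493\right) = \left(-2003 + \frac{2 \sqrt{6461}}{13}\right) \left(-1493\right) = 2990479 - \frac{2986 \sqrt{6461}}{13}$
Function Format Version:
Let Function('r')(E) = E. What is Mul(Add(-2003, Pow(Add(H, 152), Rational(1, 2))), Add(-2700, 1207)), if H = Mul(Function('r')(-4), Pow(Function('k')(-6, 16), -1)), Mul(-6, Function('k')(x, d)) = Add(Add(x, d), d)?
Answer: Add(2990479, Mul(Rational(-2986, 13), Pow(6461, Rational(1, 2)))) ≈ 2.9720e+6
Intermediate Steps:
Function('k')(x, d) = Add(Mul(Rational(-1, 3), d), Mul(Rational(-1, 6), x)) (Function('k')(x, d) = Mul(Rational(-1, 6), Add(Add(x, d), d)) = Mul(Rational(-1, 6), Add(Add(d, x), d)) = Mul(Rational(-1, 6), Add(x, Mul(2, d))) = Add(Mul(Rational(-1, 3), d), Mul(Rational(-1, 6), x)))
H = Rational(12, 13) (H = Mul(-4, Pow(Add(Mul(Rational(-1, 3), 16), Mul(Rational(-1, 6), -6)), -1)) = Mul(-4, Pow(Add(Rational(-16, 3), 1), -1)) = Mul(-4, Pow(Rational(-13, 3), -1)) = Mul(-4, Rational(-3, 13)) = Rational(12, 13) ≈ 0.92308)
Mul(Add(-2003, Pow(Add(H, 152), Rational(1, 2))), Add(-2700, 1207)) = Mul(Add(-2003, Pow(Add(Rational(12, 13), 152), Rational(1, 2))), Add(-2700, 1207)) = Mul(Add(-2003, Pow(Rational(1988, 13), Rational(1, 2))), -1493) = Mul(Add(-2003, Mul(Rational(2, 13), Pow(6461, Rational(1, 2)))), -1493) = Add(2990479, Mul(Rational(-2986, 13), Pow(6461, Rational(1, 2))))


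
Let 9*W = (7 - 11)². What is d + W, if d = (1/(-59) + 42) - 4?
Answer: 21113/531 ≈ 39.761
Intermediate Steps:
d = 2241/59 (d = (-1/59 + 42) - 4 = 2477/59 - 4 = 2241/59 ≈ 37.983)
W = 16/9 (W = (7 - 11)²/9 = (⅑)*(-4)² = (⅑)*16 = 16/9 ≈ 1.7778)
d + W = 2241/59 + 16/9 = 21113/531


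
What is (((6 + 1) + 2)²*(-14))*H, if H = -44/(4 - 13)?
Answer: -5544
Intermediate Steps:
H = 44/9 (H = -44/(-9) = -44*(-⅑) = 44/9 ≈ 4.8889)
(((6 + 1) + 2)²*(-14))*H = (((6 + 1) + 2)²*(-14))*(44/9) = ((7 + 2)²*(-14))*(44/9) = (9²*(-14))*(44/9) = (81*(-14))*(44/9) = -1134*44/9 = -5544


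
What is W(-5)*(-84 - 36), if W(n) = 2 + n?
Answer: 360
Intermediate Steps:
W(-5)*(-84 - 36) = (2 - 5)*(-84 - 36) = -3*(-120) = 360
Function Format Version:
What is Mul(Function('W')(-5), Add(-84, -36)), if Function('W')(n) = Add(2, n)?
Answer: 360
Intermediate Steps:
Mul(Function('W')(-5), Add(-84, -36)) = Mul(Add(2, -5), Add(-84, -36)) = Mul(-3, -120) = 360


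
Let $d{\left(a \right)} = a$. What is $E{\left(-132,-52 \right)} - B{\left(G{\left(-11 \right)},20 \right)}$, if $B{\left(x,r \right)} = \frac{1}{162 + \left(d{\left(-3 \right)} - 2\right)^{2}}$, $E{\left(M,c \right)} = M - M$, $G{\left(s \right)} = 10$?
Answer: $- \frac{1}{187} \approx -0.0053476$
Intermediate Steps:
$E{\left(M,c \right)} = 0$
$B{\left(x,r \right)} = \frac{1}{187}$ ($B{\left(x,r \right)} = \frac{1}{162 + \left(-3 - 2\right)^{2}} = \frac{1}{162 + \left(-5\right)^{2}} = \frac{1}{162 + 25} = \frac{1}{187}$)
$E{\left(-132,-52 \right)} - B{\left(G{\left(-11 \right)},20 \right)} = 0 - \frac{1}{187} = - \frac{1}{187}$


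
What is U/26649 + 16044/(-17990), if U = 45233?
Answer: 27584651/34243965 ≈ 0.80553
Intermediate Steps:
U/26649 + 16044/(-17990) = 45233/26649 + 16044/(-17990) = 45233*(1/26649) + 16044*(-1/17990) = 45233/26649 - 1146/1285 = 27584651/34243965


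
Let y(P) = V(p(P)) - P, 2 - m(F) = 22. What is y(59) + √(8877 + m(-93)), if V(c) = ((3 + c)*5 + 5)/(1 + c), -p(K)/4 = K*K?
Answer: -250619/4641 + √8857 ≈ 40.111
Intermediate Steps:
m(F) = -20 (m(F) = 2 - 1*22 = 2 - 22 = -20)
p(K) = -4*K² (p(K) = -4*K*K = -4*K²)
V(c) = (20 + 5*c)/(1 + c) (V(c) = ((15 + 5*c) + 5)/(1 + c) = (20 + 5*c)/(1 + c))
y(P) = -P + 5*(4 - 4*P²)/(1 - 4*P²) (y(P) = 5*(4 - 4*P²)/(1 - 4*P²) - P = -P + 5*(4 - 4*P²)/(1 - 4*P²))
y(59) + √(8877 + m(-93)) = (-20 + 59 - 4*59³ + 20*59²)/(-1 + 4*59²) + √(8877 - 20) = (-20 + 59 - 4*205379 + 20*3481)/(-1 + 4*3481) + √8857 = (-20 + 59 - 821516 + 69620)/(-1 + 13924) + √8857 = -751857/13923 + √8857 = (1/13923)*(-751857) + √8857 = -250619/4641 + √8857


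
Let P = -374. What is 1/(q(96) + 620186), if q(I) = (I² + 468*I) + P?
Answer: 1/673956 ≈ 1.4838e-6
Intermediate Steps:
q(I) = -374 + I² + 468*I (q(I) = (I² + 468*I) - 374 = -374 + I² + 468*I)
1/(q(96) + 620186) = 1/((-374 + 96² + 468*96) + 620186) = 1/((-374 + 9216 + 44928) + 620186) = 1/(53770 + 620186) = 1/673956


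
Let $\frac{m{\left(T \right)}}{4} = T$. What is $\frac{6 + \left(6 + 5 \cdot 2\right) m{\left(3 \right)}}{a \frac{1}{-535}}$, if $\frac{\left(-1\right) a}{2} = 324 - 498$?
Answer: $- \frac{17655}{58} \approx -304.4$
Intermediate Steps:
$a = 348$ ($a = - 2 \left(324 - 498\right) = \left(-2\right) \left(-174\right) = 348$)
$m{\left(T \right)} = 4 T$
$\frac{6 + \left(6 + 5 \cdot 2\right) m{\left(3 \right)}}{a \frac{1}{-535}} = \frac{6 + \left(6 + 5 \cdot 2\right) 4 \cdot 3}{348 \frac{1}{-535}} = \frac{6 + \left(6 + 10\right) 12}{348 \left(- \frac{1}{535}\right)} = \frac{6 + 16 \cdot 12}{- \frac{348}{535}} = \left(6 + 192\right) \left(- \frac{535}{348}\right) = 198 \left(- \frac{535}{348}\right) = - \frac{17655}{58}$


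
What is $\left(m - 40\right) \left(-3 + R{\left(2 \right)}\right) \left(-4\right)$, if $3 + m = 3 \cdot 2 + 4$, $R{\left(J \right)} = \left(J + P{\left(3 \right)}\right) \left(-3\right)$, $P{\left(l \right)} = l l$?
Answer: $-4752$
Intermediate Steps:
$P{\left(l \right)} = l^{2}$
$R{\left(J \right)} = -27 - 3 J$ ($R{\left(J \right)} = \left(J + 3^{2}\right) \left(-3\right) = \left(J + 9\right) \left(-3\right) = \left(9 + J\right) \left(-3\right) = -27 - 3 J$)
$m = 7$ ($m = -3 + \left(3 \cdot 2 + 4\right) = -3 + \left(6 + 4\right) = -3 + 10 = 7$)
$\left(m - 40\right) \left(-3 + R{\left(2 \right)}\right) \left(-4\right) = \left(7 - 40\right) \left(-3 - 33\right) \left(-4\right) = - 33 \left(-3 - 33\right) \left(-4\right) = - 33 \left(\left(-36\right) \left(-4\right)\right) = \left(-33\right) 144 = -4752$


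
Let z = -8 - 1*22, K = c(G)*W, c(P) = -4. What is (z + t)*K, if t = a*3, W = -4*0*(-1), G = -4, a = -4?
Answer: 0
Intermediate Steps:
W = 0 (W = 0*(-1) = 0)
t = -12 (t = -4*3 = -12)
K = 0 (K = -4*0 = 0)
z = -30 (z = -8 - 22 = -30)
(z + t)*K = (-30 - 12)*0 = -42*0 = 0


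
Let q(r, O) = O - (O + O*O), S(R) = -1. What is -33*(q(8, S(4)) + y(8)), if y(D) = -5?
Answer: 198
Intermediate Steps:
q(r, O) = -O² (q(r, O) = O - (O + O²) = O + (-O - O²) = -O²)
-33*(q(8, S(4)) + y(8)) = -33*(-1*(-1)² - 5) = -33*(-1*1 - 5) = -33*(-1 - 5) = -33*(-6) = 198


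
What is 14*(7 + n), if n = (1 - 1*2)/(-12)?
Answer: 595/6 ≈ 99.167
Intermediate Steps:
n = 1/12 (n = (1 - 2)*(-1/12) = -1*(-1/12) = 1/12 ≈ 0.083333)
14*(7 + n) = 14*(7 + 1/12) = 14*(85/12) = 595/6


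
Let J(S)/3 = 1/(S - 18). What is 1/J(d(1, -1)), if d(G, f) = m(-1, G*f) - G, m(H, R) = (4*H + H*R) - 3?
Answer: -25/3 ≈ -8.3333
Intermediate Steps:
m(H, R) = -3 + 4*H + H*R
d(G, f) = -7 - G - G*f (d(G, f) = (-3 + 4*(-1) - G*f) - G = (-3 - 4 - G*f) - G = (-7 - G*f) - G = -7 - G - G*f)
J(S) = 3/(-18 + S) (J(S) = 3/(S - 18) = 3/(-18 + S))
1/J(d(1, -1)) = 1/(3/(-18 + (-7 - 1*1 - 1*1*(-1)))) = 1/(3/(-18 + (-7 - 1 + 1))) = 1/(3/(-18 - 7)) = 1/(3/(-25)) = 1/(3*(-1/25)) = 1/(-3/25) = -25/3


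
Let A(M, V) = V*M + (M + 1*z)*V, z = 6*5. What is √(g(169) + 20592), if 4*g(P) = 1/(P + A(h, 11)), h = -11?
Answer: √5440324289/514 ≈ 143.50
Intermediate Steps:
z = 30
A(M, V) = M*V + V*(30 + M) (A(M, V) = V*M + (M + 1*30)*V = M*V + (M + 30)*V = M*V + (30 + M)*V = M*V + V*(30 + M))
g(P) = 1/(4*(88 + P)) (g(P) = 1/(4*(P + 2*11*(15 - 11))) = 1/(4*(P + 2*11*4)) = 1/(4*(P + 88)) = 1/(4*(88 + P)))
√(g(169) + 20592) = √(1/(4*(88 + 169)) + 20592) = √((¼)/257 + 20592) = √((¼)*(1/257) + 20592) = √(1/1028 + 20592) = √(21168577/1028) = √5440324289/514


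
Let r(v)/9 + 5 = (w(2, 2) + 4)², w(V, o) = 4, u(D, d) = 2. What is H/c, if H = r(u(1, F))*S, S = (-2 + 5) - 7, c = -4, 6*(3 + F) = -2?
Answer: 531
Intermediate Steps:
F = -10/3 (F = -3 + (⅙)*(-2) = -3 - ⅓ = -10/3 ≈ -3.3333)
S = -4 (S = 3 - 7 = -4)
r(v) = 531 (r(v) = -45 + 9*(4 + 4)² = -45 + 9*8² = -45 + 9*64 = -45 + 576 = 531)
H = -2124 (H = 531*(-4) = -2124)
H/c = -2124/(-4) = -¼*(-2124) = 531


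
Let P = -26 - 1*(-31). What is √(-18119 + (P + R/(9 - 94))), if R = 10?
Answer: 2*I*√1308745/17 ≈ 134.59*I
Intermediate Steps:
P = 5 (P = -26 + 31 = 5)
√(-18119 + (P + R/(9 - 94))) = √(-18119 + (5 + 10/(9 - 94))) = √(-18119 + (5 + 10/(-85))) = √(-18119 + (5 + 10*(-1/85))) = √(-18119 + (5 - 2/17)) = √(-18119 + 83/17) = √(-307940/17) = 2*I*√1308745/17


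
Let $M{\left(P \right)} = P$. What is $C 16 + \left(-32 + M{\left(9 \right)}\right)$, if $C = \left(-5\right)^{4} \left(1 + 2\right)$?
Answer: $29977$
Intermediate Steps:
$C = 1875$ ($C = 625 \cdot 3 = 1875$)
$C 16 + \left(-32 + M{\left(9 \right)}\right) = 1875 \cdot 16 + \left(-32 + 9\right) = 30000 - 23 = 29977$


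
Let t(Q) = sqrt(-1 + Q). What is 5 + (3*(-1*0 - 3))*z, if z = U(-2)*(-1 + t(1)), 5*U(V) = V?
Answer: 7/5 ≈ 1.4000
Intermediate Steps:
U(V) = V/5
z = 2/5 (z = ((1/5)*(-2))*(-1 + sqrt(-1 + 1)) = -2*(-1 + sqrt(0))/5 = -2*(-1 + 0)/5 = -2/5*(-1) = 2/5 ≈ 0.40000)
5 + (3*(-1*0 - 3))*z = 5 + (3*(-1*0 - 3))*(2/5) = 5 + (3*(0 - 3))*(2/5) = 5 + (3*(-3))*(2/5) = 5 - 9*2/5 = 5 - 18/5 = 7/5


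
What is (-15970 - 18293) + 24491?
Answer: -9772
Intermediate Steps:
(-15970 - 18293) + 24491 = -34263 + 24491 = -9772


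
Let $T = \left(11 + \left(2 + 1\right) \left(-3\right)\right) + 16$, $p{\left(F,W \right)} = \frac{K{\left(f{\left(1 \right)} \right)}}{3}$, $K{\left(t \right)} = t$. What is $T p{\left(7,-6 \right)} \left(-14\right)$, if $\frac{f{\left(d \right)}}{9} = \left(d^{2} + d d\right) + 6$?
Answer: $-6048$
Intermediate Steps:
$f{\left(d \right)} = 54 + 18 d^{2}$ ($f{\left(d \right)} = 9 \left(\left(d^{2} + d d\right) + 6\right) = 9 \left(\left(d^{2} + d^{2}\right) + 6\right) = 9 \left(2 d^{2} + 6\right) = 9 \left(6 + 2 d^{2}\right) = 54 + 18 d^{2}$)
$p{\left(F,W \right)} = 24$ ($p{\left(F,W \right)} = \frac{54 + 18 \cdot 1^{2}}{3} = \left(54 + 18 \cdot 1\right) \frac{1}{3} = \left(54 + 18\right) \frac{1}{3} = 72 \cdot \frac{1}{3} = 24$)
$T = 18$ ($T = \left(11 + 3 \left(-3\right)\right) + 16 = \left(11 - 9\right) + 16 = 2 + 16 = 18$)
$T p{\left(7,-6 \right)} \left(-14\right) = 18 \cdot 24 \left(-14\right) = 432 \left(-14\right) = -6048$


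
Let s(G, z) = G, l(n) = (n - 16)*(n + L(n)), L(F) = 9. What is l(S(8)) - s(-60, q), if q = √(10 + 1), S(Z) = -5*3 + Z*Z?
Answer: 1974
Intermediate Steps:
S(Z) = -15 + Z²
q = √11 ≈ 3.3166
l(n) = (-16 + n)*(9 + n) (l(n) = (n - 16)*(n + 9) = (-16 + n)*(9 + n))
l(S(8)) - s(-60, q) = (-144 + (-15 + 8²)² - 7*(-15 + 8²)) - 1*(-60) = (-144 + (-15 + 64)² - 7*(-15 + 64)) + 60 = (-144 + 49² - 7*49) + 60 = (-144 + 2401 - 343) + 60 = 1914 + 60 = 1974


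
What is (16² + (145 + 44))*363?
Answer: 161535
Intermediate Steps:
(16² + (145 + 44))*363 = (256 + 189)*363 = 445*363 = 161535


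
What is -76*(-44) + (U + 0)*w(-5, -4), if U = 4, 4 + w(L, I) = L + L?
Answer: 3288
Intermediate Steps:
w(L, I) = -4 + 2*L (w(L, I) = -4 + (L + L) = -4 + 2*L)
-76*(-44) + (U + 0)*w(-5, -4) = -76*(-44) + (4 + 0)*(-4 + 2*(-5)) = 3344 + 4*(-4 - 10) = 3344 + 4*(-14) = 3344 - 56 = 3288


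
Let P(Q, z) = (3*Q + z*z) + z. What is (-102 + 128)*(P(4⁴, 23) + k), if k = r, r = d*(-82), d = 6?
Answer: 21528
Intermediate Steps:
r = -492 (r = 6*(-82) = -492)
P(Q, z) = z + z² + 3*Q (P(Q, z) = (3*Q + z²) + z = (z² + 3*Q) + z = z + z² + 3*Q)
k = -492
(-102 + 128)*(P(4⁴, 23) + k) = (-102 + 128)*((23 + 23² + 3*4⁴) - 492) = 26*((23 + 529 + 3*256) - 492) = 26*((23 + 529 + 768) - 492) = 26*(1320 - 492) = 26*828 = 21528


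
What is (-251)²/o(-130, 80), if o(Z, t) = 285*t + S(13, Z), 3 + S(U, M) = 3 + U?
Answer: 63001/22813 ≈ 2.7616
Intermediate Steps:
S(U, M) = U (S(U, M) = -3 + (3 + U) = U)
o(Z, t) = 13 + 285*t (o(Z, t) = 285*t + 13 = 13 + 285*t)
(-251)²/o(-130, 80) = (-251)²/(13 + 285*80) = 63001/(13 + 22800) = 63001/22813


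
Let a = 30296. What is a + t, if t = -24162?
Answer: 6134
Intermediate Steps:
a + t = 30296 - 24162 = 6134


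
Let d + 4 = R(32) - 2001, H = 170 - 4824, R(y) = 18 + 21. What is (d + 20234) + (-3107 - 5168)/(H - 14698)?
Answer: 353530611/19352 ≈ 18268.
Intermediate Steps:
R(y) = 39
H = -4654
d = -1966 (d = -4 + (39 - 2001) = -4 - 1962 = -1966)
(d + 20234) + (-3107 - 5168)/(H - 14698) = (-1966 + 20234) + (-3107 - 5168)/(-4654 - 14698) = 18268 - 8275/(-19352) = 18268 - 8275*(-1/19352) = 18268 + 8275/19352 = 353530611/19352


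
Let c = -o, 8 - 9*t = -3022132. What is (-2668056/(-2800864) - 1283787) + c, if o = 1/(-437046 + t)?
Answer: -68264107238178669/53174052932 ≈ -1.2838e+6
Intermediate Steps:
t = 1007380/3 (t = 8/9 - ⅑*(-3022132) = 8/9 + 3022132/9 = 1007380/3 ≈ 3.3579e+5)
o = -3/303758 (o = 1/(-437046 + 1007380/3) = 1/(-303758/3) = -3/303758 ≈ -9.8763e-6)
c = 3/303758 (c = -1*(-3/303758) = 3/303758 ≈ 9.8763e-6)
(-2668056/(-2800864) - 1283787) + c = (-2668056/(-2800864) - 1283787) + 3/303758 = (-2668056*(-1/2800864) - 1283787) + 3/303758 = (333507/350108 - 1283787) + 3/303758 = -449463765489/350108 + 3/303758 = -68264107238178669/53174052932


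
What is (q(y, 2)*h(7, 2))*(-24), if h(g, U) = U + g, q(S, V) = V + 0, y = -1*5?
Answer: -432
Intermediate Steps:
y = -5
q(S, V) = V
(q(y, 2)*h(7, 2))*(-24) = (2*(2 + 7))*(-24) = (2*9)*(-24) = 18*(-24) = -432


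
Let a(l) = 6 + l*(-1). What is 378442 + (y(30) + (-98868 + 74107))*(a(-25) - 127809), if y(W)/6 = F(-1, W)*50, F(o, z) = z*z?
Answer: -31335770500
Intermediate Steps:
F(o, z) = z²
a(l) = 6 - l
y(W) = 300*W² (y(W) = 6*(W²*50) = 6*(50*W²) = 300*W²)
378442 + (y(30) + (-98868 + 74107))*(a(-25) - 127809) = 378442 + (300*30² + (-98868 + 74107))*((6 - 1*(-25)) - 127809) = 378442 + (300*900 - 24761)*((6 + 25) - 127809) = 378442 + (270000 - 24761)*(31 - 127809) = 378442 + 245239*(-127778) = 378442 - 31336148942 = -31335770500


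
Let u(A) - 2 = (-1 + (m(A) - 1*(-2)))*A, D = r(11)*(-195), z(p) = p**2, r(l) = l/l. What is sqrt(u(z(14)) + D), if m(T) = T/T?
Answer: sqrt(199) ≈ 14.107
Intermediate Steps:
r(l) = 1
m(T) = 1
D = -195 (D = 1*(-195) = -195)
u(A) = 2 + 2*A (u(A) = 2 + (-1 + (1 - 1*(-2)))*A = 2 + (-1 + (1 + 2))*A = 2 + (-1 + 3)*A = 2 + 2*A)
sqrt(u(z(14)) + D) = sqrt((2 + 2*14**2) - 195) = sqrt((2 + 2*196) - 195) = sqrt((2 + 392) - 195) = sqrt(394 - 195) = sqrt(199)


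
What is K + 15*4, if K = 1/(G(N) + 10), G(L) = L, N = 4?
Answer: 841/14 ≈ 60.071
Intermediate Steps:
K = 1/14 (K = 1/(4 + 10) = 1/14 ≈ 0.071429)
K + 15*4 = 1/14 + 15*4 = 1/14 + 60 = 841/14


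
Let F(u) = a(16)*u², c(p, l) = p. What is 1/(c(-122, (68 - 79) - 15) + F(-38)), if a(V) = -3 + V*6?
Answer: 1/134170 ≈ 7.4532e-6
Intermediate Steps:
a(V) = -3 + 6*V
F(u) = 93*u² (F(u) = (-3 + 6*16)*u² = (-3 + 96)*u² = 93*u²)
1/(c(-122, (68 - 79) - 15) + F(-38)) = 1/(-122 + 93*(-38)²) = 1/(-122 + 93*1444) = 1/(-122 + 134292) = 1/134170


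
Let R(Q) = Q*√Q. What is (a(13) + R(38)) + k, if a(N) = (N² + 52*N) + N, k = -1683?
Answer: -825 + 38*√38 ≈ -590.75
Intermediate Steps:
a(N) = N² + 53*N
R(Q) = Q^(3/2)
(a(13) + R(38)) + k = (13*(53 + 13) + 38^(3/2)) - 1683 = (13*66 + 38*√38) - 1683 = (858 + 38*√38) - 1683 = -825 + 38*√38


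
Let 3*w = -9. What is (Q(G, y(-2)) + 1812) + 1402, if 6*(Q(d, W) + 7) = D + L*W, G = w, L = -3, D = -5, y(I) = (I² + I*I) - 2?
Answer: 19219/6 ≈ 3203.2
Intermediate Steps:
y(I) = -2 + 2*I² (y(I) = (I² + I²) - 2 = 2*I² - 2 = -2 + 2*I²)
w = -3 (w = (⅓)*(-9) = -3)
G = -3
Q(d, W) = -47/6 - W/2 (Q(d, W) = -7 + (-5 - 3*W)/6 = -7 + (-⅚ - W/2) = -47/6 - W/2)
(Q(G, y(-2)) + 1812) + 1402 = ((-47/6 - (-2 + 2*(-2)²)/2) + 1812) + 1402 = ((-47/6 - (-2 + 2*4)/2) + 1812) + 1402 = ((-47/6 - (-2 + 8)/2) + 1812) + 1402 = ((-47/6 - ½*6) + 1812) + 1402 = ((-47/6 - 3) + 1812) + 1402 = (-65/6 + 1812) + 1402 = 10807/6 + 1402 = 19219/6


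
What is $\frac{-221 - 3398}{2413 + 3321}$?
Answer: $- \frac{77}{122} \approx -0.63115$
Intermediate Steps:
$\frac{-221 - 3398}{2413 + 3321} = - \frac{3619}{5734} = \left(-3619\right) \frac{1}{5734} = - \frac{77}{122}$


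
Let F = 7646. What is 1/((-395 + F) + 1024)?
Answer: 1/8275 ≈ 0.00012085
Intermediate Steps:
1/((-395 + F) + 1024) = 1/((-395 + 7646) + 1024) = 1/(7251 + 1024) = 1/8275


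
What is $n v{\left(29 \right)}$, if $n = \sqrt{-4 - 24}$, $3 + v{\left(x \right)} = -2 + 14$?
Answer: $18 i \sqrt{7} \approx 47.624 i$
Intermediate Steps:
$v{\left(x \right)} = 9$ ($v{\left(x \right)} = -3 + \left(-2 + 14\right) = -3 + 12 = 9$)
$n = 2 i \sqrt{7}$ ($n = \sqrt{-28} = 2 i \sqrt{7} \approx 5.2915 i$)
$n v{\left(29 \right)} = 2 i \sqrt{7} \cdot 9 = 18 i \sqrt{7}$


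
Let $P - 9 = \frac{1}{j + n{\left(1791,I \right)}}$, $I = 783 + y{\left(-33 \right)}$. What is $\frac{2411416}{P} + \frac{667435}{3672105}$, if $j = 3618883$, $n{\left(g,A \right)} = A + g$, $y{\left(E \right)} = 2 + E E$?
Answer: $\frac{6415517117673783899}{23944278656793} \approx 2.6794 \cdot 10^{5}$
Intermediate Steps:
$y{\left(E \right)} = 2 + E^{2}$
$I = 1874$ ($I = 783 + \left(2 + \left(-33\right)^{2}\right) = 783 + \left(2 + 1089\right) = 783 + 1091 = 1874$)
$P = \frac{32602933}{3622548}$ ($P = 9 + \frac{1}{3618883 + \left(1874 + 1791\right)} = 9 + \frac{1}{3618883 + 3665} = 9 + \frac{1}{3622548} = \frac{32602933}{3622548} \approx 9.0$)
$\frac{2411416}{P} + \frac{667435}{3672105} = \frac{2411416}{\frac{32602933}{3622548}} + \frac{667435}{3672105} = 2411416 \cdot \frac{3622548}{32602933} + 667435 \cdot \frac{1}{3672105} = \frac{8735470207968}{32602933} + \frac{133487}{734421} = \frac{6415517117673783899}{23944278656793}$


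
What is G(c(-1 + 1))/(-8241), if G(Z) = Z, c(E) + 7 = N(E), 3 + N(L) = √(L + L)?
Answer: 10/8241 ≈ 0.0012134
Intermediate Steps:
N(L) = -3 + √2*√L (N(L) = -3 + √(L + L) = -3 + √(2*L) = -3 + √2*√L)
c(E) = -10 + √2*√E (c(E) = -7 + (-3 + √2*√E) = -10 + √2*√E)
G(c(-1 + 1))/(-8241) = (-10 + √2*√(-1 + 1))/(-8241) = (-10 + √2*√0)*(-1/8241) = (-10 + √2*0)*(-1/8241) = (-10 + 0)*(-1/8241) = -10*(-1/8241) = 10/8241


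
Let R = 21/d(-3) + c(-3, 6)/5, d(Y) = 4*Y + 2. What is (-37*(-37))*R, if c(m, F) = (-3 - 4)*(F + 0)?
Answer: -28749/2 ≈ -14375.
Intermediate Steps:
c(m, F) = -7*F
d(Y) = 2 + 4*Y
R = -21/2 (R = 21/(2 + 4*(-3)) - 7*6/5 = 21/(2 - 12) - 42*1/5 = 21/(-10) - 42/5 = 21*(-1/10) - 42/5 = -21/10 - 42/5 = -21/2 ≈ -10.500)
(-37*(-37))*R = -37*(-37)*(-21/2) = 1369*(-21/2) = -28749/2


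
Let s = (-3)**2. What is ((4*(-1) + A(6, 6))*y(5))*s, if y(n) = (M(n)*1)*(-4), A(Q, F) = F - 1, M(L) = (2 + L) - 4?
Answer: -108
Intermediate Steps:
M(L) = -2 + L
A(Q, F) = -1 + F
y(n) = 8 - 4*n (y(n) = ((-2 + n)*1)*(-4) = (-2 + n)*(-4) = 8 - 4*n)
s = 9
((4*(-1) + A(6, 6))*y(5))*s = ((4*(-1) + (-1 + 6))*(8 - 4*5))*9 = ((-4 + 5)*(8 - 20))*9 = (1*(-12))*9 = -12*9 = -108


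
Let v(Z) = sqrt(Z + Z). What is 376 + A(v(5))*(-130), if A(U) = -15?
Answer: 2326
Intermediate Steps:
v(Z) = sqrt(2)*sqrt(Z) (v(Z) = sqrt(2*Z) = sqrt(2)*sqrt(Z))
376 + A(v(5))*(-130) = 376 - 15*(-130) = 376 + 1950 = 2326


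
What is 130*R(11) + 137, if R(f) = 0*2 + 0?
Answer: 137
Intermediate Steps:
R(f) = 0 (R(f) = 0 + 0 = 0)
130*R(11) + 137 = 130*0 + 137 = 0 + 137 = 137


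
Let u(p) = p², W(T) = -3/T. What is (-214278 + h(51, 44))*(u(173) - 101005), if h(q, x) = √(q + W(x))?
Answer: 15230023128 - 106614*√2739/11 ≈ 1.5230e+10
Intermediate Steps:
h(q, x) = √(q - 3/x)
(-214278 + h(51, 44))*(u(173) - 101005) = (-214278 + √(51 - 3/44))*(173² - 101005) = (-214278 + √(51 - 3*1/44))*(29929 - 101005) = (-214278 + √(51 - 3/44))*(-71076) = (-214278 + √(2241/44))*(-71076) = (-214278 + 3*√2739/22)*(-71076) = 15230023128 - 106614*√2739/11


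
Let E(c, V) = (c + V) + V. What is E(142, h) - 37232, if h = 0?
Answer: -37090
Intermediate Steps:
E(c, V) = c + 2*V (E(c, V) = (V + c) + V = c + 2*V)
E(142, h) - 37232 = (142 + 2*0) - 37232 = (142 + 0) - 37232 = 142 - 37232 = -37090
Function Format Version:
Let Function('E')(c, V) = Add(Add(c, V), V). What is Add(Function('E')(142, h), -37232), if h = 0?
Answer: -37090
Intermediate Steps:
Function('E')(c, V) = Add(c, Mul(2, V)) (Function('E')(c, V) = Add(Add(V, c), V) = Add(c, Mul(2, V)))
Add(Function('E')(142, h), -37232) = Add(Add(142, Mul(2, 0)), -37232) = Add(Add(142, 0), -37232) = Add(142, -37232) = -37090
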